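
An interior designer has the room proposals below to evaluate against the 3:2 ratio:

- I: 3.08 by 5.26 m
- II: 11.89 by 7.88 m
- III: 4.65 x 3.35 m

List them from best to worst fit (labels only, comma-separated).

I: 5.26/3.08 ≈ 1.708 → |1.708 − 1.500| = 0.208
II: 11.89/7.88 ≈ 1.509 → |1.509 − 1.500| = 0.009
III: 4.65/3.35 ≈ 1.388 → |1.388 − 1.500| = 0.112

II, III, I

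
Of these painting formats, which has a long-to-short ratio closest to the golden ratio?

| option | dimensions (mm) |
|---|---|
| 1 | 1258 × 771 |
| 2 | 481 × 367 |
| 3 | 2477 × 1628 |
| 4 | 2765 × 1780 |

1

Ratios (long/short): 1 ≈ 1.632; 2 ≈ 1.311; 3 ≈ 1.521; 4 ≈ 1.553.
golden ratio ≈ 1.618; option 1 is nearest (Δ 0.014).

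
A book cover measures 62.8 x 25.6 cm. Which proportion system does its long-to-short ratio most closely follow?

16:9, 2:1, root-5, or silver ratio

Ratio = 62.8 / 25.6 ≈ 2.453.
Distances: 16:9 1.778 (Δ 0.675); 2:1 2.000 (Δ 0.453); root-5 2.236 (Δ 0.217); silver ratio 2.414 (Δ 0.039).

silver ratio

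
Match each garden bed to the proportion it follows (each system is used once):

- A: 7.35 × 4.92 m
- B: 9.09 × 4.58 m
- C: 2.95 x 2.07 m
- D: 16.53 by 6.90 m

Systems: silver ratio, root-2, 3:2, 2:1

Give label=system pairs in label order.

Ratios: A ≈ 1.494; B ≈ 1.985; C ≈ 1.425; D ≈ 2.396.
Targets: silver ratio ≈ 2.414; root-2 ≈ 1.414; 3:2 ≈ 1.500; 2:1 ≈ 2.000.

A=3:2, B=2:1, C=root-2, D=silver ratio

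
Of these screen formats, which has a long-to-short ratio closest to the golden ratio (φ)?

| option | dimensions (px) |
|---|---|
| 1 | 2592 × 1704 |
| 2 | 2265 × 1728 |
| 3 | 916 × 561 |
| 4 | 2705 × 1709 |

3

Ratios (long/short): 1 ≈ 1.521; 2 ≈ 1.311; 3 ≈ 1.633; 4 ≈ 1.583.
golden ratio ≈ 1.618; option 3 is nearest (Δ 0.015).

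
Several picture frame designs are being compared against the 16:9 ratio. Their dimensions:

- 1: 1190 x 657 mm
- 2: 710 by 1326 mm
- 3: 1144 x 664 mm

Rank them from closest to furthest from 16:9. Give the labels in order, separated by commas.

1, 3, 2

Ratios: 1 = 1190 / 657 ≈ 1.811; 2 = 1326 / 710 ≈ 1.868; 3 = 1144 / 664 ≈ 1.723.
|Δ from 1.778|: 1 0.033; 2 0.090; 3 0.055.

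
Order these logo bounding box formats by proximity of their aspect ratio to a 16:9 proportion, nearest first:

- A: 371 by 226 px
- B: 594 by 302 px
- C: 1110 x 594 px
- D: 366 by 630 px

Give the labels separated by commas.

A: 371/226 ≈ 1.642 → |1.642 − 1.778| = 0.136
B: 594/302 ≈ 1.967 → |1.967 − 1.778| = 0.189
C: 1110/594 ≈ 1.869 → |1.869 − 1.778| = 0.091
D: 630/366 ≈ 1.721 → |1.721 − 1.778| = 0.057

D, C, A, B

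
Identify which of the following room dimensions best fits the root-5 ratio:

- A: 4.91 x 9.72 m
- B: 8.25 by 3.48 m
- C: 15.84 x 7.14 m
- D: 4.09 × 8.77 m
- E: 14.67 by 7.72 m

C

Ratios (long/short): A ≈ 1.980; B ≈ 2.371; C ≈ 2.218; D ≈ 2.144; E ≈ 1.900.
root-5 ≈ 2.236; option C is nearest (Δ 0.018).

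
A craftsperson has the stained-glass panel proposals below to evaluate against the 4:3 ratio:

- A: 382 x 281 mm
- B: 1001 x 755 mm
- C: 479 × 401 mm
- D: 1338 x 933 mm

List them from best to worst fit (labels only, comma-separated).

B, A, D, C

Ratios: A = 382 / 281 ≈ 1.359; B = 1001 / 755 ≈ 1.326; C = 479 / 401 ≈ 1.195; D = 1338 / 933 ≈ 1.434.
|Δ from 1.333|: A 0.026; B 0.007; C 0.138; D 0.101.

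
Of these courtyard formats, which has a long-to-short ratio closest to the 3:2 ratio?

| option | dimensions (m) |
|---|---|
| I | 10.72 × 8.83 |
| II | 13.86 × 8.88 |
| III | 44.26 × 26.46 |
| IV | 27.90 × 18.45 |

Target 3:2 ≈ 1.500.
I: 1.214 (Δ0.286)  II: 1.561 (Δ0.061)  III: 1.673 (Δ0.173)  IV: 1.512 (Δ0.012)

IV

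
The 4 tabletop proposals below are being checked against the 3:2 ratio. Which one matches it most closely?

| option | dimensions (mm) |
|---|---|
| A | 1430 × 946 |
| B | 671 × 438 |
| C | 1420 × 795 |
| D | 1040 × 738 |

Ratios (long/short): A ≈ 1.512; B ≈ 1.532; C ≈ 1.786; D ≈ 1.409.
3:2 ≈ 1.500; option A is nearest (Δ 0.012).

A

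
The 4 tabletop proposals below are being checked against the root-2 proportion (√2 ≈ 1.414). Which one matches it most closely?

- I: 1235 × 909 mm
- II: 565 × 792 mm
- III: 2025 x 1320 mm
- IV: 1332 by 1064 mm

Target root-2 ≈ 1.414.
I: 1.359 (Δ0.055)  II: 1.402 (Δ0.012)  III: 1.534 (Δ0.120)  IV: 1.252 (Δ0.162)

II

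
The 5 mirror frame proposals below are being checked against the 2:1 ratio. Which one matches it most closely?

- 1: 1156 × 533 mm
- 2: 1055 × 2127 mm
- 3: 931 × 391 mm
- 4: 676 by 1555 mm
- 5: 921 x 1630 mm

Target 2:1 ≈ 2.000.
1: 2.169 (Δ0.169)  2: 2.016 (Δ0.016)  3: 2.381 (Δ0.381)  4: 2.300 (Δ0.300)  5: 1.770 (Δ0.230)

2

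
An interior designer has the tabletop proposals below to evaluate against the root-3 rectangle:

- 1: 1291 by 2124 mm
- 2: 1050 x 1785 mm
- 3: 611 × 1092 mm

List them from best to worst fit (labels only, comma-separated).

Ratios: 1 = 2124 / 1291 ≈ 1.645; 2 = 1785 / 1050 ≈ 1.700; 3 = 1092 / 611 ≈ 1.787.
|Δ from 1.732|: 1 0.087; 2 0.032; 3 0.055.

2, 3, 1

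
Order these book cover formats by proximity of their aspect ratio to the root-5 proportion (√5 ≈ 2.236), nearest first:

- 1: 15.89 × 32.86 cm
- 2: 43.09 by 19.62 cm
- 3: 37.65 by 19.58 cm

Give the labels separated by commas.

2, 1, 3

Ratios: 1 = 32.86 / 15.89 ≈ 2.068; 2 = 43.09 / 19.62 ≈ 2.196; 3 = 37.65 / 19.58 ≈ 1.923.
|Δ from 2.236|: 1 0.168; 2 0.040; 3 0.313.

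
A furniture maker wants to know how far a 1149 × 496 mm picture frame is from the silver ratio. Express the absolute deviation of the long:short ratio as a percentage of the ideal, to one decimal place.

4.0%

Ratio = 1149 / 496 ≈ 2.3165.
Ideal silver ratio ≈ 2.4142. |2.3165 − 2.4142| / 2.4142 ≈ 4.05% → 4.0%.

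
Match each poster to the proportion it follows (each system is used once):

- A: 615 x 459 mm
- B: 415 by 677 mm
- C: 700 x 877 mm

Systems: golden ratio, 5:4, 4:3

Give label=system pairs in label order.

A=4:3, B=golden ratio, C=5:4

Ratios: A ≈ 1.340; B ≈ 1.631; C ≈ 1.253.
Targets: golden ratio ≈ 1.618; 5:4 ≈ 1.250; 4:3 ≈ 1.333.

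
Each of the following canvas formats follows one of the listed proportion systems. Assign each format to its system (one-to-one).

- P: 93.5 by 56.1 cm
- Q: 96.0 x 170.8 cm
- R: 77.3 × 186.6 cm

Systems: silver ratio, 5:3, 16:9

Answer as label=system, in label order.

P=5:3, Q=16:9, R=silver ratio

P = 93.5/56.1 ≈ 1.667 → 5:3 (1.667)
Q = 170.8/96.0 ≈ 1.779 → 16:9 (1.778)
R = 186.6/77.3 ≈ 2.414 → silver ratio (2.414)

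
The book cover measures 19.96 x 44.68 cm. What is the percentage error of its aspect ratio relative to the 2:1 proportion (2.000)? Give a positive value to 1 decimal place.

Ratio = 44.68 / 19.96 ≈ 2.2385.
Ideal 2:1 = 2.0000. |2.2385 − 2.0000| / 2.0000 ≈ 11.93% → 11.9%.

11.9%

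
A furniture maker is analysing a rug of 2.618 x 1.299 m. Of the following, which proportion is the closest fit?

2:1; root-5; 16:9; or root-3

Ratio = 2.618 / 1.299 ≈ 2.015.
Distances: 2:1 2.000 (Δ 0.015); root-5 2.236 (Δ 0.221); 16:9 1.778 (Δ 0.237); root-3 1.732 (Δ 0.283).

2:1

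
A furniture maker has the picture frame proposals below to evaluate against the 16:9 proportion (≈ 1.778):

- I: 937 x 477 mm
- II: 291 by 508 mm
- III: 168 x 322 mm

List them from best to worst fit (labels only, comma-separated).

I: 937/477 ≈ 1.964 → |1.964 − 1.778| = 0.186
II: 508/291 ≈ 1.746 → |1.746 − 1.778| = 0.032
III: 322/168 ≈ 1.917 → |1.917 − 1.778| = 0.139

II, III, I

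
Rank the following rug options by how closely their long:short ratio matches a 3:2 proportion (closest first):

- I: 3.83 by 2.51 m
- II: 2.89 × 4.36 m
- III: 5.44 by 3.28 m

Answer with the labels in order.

II, I, III

I: 3.83/2.51 ≈ 1.526 → |1.526 − 1.500| = 0.026
II: 4.36/2.89 ≈ 1.509 → |1.509 − 1.500| = 0.009
III: 5.44/3.28 ≈ 1.659 → |1.659 − 1.500| = 0.159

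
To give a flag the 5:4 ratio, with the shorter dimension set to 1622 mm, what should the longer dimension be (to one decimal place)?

2027.5 mm

5:4 = 1.25000.
Longer side = 1622 × 1.25000 ≈ 2027.500 → 2027.5 mm.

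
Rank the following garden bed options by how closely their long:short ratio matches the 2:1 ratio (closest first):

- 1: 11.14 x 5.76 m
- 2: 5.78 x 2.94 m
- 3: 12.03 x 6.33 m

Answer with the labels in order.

1: 11.14/5.76 ≈ 1.934 → |1.934 − 2.000| = 0.066
2: 5.78/2.94 ≈ 1.966 → |1.966 − 2.000| = 0.034
3: 12.03/6.33 ≈ 1.900 → |1.900 − 2.000| = 0.100

2, 1, 3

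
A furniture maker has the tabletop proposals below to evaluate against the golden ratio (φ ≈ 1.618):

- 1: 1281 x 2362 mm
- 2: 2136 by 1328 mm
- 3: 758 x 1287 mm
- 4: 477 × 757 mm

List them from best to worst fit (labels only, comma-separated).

2, 4, 3, 1

1: 2362/1281 ≈ 1.844 → |1.844 − 1.618| = 0.226
2: 2136/1328 ≈ 1.608 → |1.608 − 1.618| = 0.010
3: 1287/758 ≈ 1.698 → |1.698 − 1.618| = 0.080
4: 757/477 ≈ 1.587 → |1.587 − 1.618| = 0.031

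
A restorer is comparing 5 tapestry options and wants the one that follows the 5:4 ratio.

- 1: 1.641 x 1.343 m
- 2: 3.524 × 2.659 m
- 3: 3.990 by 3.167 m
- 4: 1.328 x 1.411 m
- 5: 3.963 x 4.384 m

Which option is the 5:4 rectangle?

3

Target 5:4 ≈ 1.250.
1: 1.222 (Δ0.028)  2: 1.325 (Δ0.075)  3: 1.260 (Δ0.010)  4: 1.062 (Δ0.188)  5: 1.106 (Δ0.144)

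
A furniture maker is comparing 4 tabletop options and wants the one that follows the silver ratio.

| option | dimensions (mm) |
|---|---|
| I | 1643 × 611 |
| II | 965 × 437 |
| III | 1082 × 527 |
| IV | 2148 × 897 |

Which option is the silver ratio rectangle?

IV

Ratios (long/short): I ≈ 2.689; II ≈ 2.208; III ≈ 2.053; IV ≈ 2.395.
silver ratio ≈ 2.414; option IV is nearest (Δ 0.019).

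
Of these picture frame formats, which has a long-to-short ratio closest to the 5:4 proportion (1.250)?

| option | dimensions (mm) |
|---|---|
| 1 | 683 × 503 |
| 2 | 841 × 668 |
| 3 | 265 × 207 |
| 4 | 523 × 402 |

Target 5:4 ≈ 1.250.
1: 1.358 (Δ0.108)  2: 1.259 (Δ0.009)  3: 1.280 (Δ0.030)  4: 1.301 (Δ0.051)

2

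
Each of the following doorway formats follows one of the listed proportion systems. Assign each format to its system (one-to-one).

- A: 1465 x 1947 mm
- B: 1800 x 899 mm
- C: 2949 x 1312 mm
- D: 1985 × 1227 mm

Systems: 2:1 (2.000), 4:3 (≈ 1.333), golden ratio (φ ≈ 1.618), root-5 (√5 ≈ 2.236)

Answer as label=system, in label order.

A = 1947/1465 ≈ 1.329 → 4:3 (1.333)
B = 1800/899 ≈ 2.002 → 2:1 (2.000)
C = 2949/1312 ≈ 2.248 → root-5 (2.236)
D = 1985/1227 ≈ 1.618 → golden ratio (1.618)

A=4:3, B=2:1, C=root-5, D=golden ratio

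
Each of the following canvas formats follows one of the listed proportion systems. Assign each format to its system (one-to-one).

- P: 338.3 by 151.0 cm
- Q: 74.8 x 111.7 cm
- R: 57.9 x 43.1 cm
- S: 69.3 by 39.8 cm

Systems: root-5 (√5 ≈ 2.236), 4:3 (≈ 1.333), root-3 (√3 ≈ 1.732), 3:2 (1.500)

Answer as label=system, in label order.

P=root-5, Q=3:2, R=4:3, S=root-3

Ratios: P ≈ 2.240; Q ≈ 1.493; R ≈ 1.343; S ≈ 1.741.
Targets: root-5 ≈ 2.236; 4:3 ≈ 1.333; root-3 ≈ 1.732; 3:2 ≈ 1.500.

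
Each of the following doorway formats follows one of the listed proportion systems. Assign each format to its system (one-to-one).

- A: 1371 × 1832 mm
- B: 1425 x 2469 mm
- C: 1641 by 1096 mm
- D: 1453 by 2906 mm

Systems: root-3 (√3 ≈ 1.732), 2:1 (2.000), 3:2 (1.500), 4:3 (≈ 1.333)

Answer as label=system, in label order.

A = 1832/1371 ≈ 1.336 → 4:3 (1.333)
B = 2469/1425 ≈ 1.733 → root-3 (1.732)
C = 1641/1096 ≈ 1.497 → 3:2 (1.500)
D = 2906/1453 ≈ 2.000 → 2:1 (2.000)

A=4:3, B=root-3, C=3:2, D=2:1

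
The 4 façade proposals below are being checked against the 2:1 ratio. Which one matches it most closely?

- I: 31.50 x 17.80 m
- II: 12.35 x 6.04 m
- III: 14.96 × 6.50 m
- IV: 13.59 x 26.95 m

IV

Target 2:1 ≈ 2.000.
I: 1.770 (Δ0.230)  II: 2.045 (Δ0.045)  III: 2.302 (Δ0.302)  IV: 1.983 (Δ0.017)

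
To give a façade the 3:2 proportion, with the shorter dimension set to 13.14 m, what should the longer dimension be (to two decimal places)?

19.71 m

3:2 = 1.50000.
Longer side = 13.14 × 1.50000 ≈ 19.7100 → 19.71 m.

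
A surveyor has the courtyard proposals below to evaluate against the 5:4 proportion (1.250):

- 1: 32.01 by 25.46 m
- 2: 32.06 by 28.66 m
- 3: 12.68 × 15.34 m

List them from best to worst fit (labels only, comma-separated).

1: 32.01/25.46 ≈ 1.257 → |1.257 − 1.250| = 0.007
2: 32.06/28.66 ≈ 1.119 → |1.119 − 1.250| = 0.131
3: 15.34/12.68 ≈ 1.210 → |1.210 − 1.250| = 0.040

1, 3, 2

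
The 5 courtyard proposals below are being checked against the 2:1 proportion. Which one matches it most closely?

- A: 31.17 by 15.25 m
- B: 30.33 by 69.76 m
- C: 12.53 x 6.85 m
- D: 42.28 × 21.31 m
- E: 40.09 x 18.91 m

Target 2:1 ≈ 2.000.
A: 2.044 (Δ0.044)  B: 2.300 (Δ0.300)  C: 1.829 (Δ0.171)  D: 1.984 (Δ0.016)  E: 2.120 (Δ0.120)

D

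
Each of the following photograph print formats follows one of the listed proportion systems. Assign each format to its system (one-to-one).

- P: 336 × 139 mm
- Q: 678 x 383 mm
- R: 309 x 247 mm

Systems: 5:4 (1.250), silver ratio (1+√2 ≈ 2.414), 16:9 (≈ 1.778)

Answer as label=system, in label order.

P=silver ratio, Q=16:9, R=5:4

P = 336/139 ≈ 2.417 → silver ratio (2.414)
Q = 678/383 ≈ 1.770 → 16:9 (1.778)
R = 309/247 ≈ 1.251 → 5:4 (1.250)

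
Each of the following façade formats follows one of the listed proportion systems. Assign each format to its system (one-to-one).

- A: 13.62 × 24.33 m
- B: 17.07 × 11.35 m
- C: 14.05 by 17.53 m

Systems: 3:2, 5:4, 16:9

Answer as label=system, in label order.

Ratios: A ≈ 1.786; B ≈ 1.504; C ≈ 1.248.
Targets: 3:2 ≈ 1.500; 5:4 ≈ 1.250; 16:9 ≈ 1.778.

A=16:9, B=3:2, C=5:4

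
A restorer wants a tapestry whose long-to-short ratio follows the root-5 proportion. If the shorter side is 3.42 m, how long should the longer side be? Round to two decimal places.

root-5 ≈ 2.23607.
Longer side = 3.42 × 2.23607 ≈ 7.6474 → 7.65 m.

7.65 m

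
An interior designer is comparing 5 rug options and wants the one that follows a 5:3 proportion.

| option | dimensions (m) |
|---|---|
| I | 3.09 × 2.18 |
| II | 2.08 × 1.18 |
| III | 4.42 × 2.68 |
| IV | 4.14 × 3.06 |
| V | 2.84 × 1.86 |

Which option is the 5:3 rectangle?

III

Target 5:3 ≈ 1.667.
I: 1.417 (Δ0.250)  II: 1.763 (Δ0.096)  III: 1.649 (Δ0.018)  IV: 1.353 (Δ0.314)  V: 1.527 (Δ0.140)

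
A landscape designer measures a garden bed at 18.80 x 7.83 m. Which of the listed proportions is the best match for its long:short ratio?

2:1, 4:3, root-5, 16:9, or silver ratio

18.80/7.83 ≈ 2.401. Nearest candidates are silver ratio (2.414, off by 0.013) and root-5 (2.236, off by 0.165).

silver ratio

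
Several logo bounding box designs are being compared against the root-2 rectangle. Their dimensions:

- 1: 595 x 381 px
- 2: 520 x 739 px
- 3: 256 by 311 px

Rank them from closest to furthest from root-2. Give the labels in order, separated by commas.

Ratios: 1 = 595 / 381 ≈ 1.562; 2 = 739 / 520 ≈ 1.421; 3 = 311 / 256 ≈ 1.215.
|Δ from 1.414|: 1 0.148; 2 0.007; 3 0.199.

2, 1, 3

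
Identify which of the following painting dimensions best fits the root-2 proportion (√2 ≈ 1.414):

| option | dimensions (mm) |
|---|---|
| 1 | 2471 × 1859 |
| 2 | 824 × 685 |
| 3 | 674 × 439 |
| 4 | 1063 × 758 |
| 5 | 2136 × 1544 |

Target root-2 ≈ 1.414.
1: 1.329 (Δ0.085)  2: 1.203 (Δ0.211)  3: 1.535 (Δ0.121)  4: 1.402 (Δ0.012)  5: 1.383 (Δ0.031)

4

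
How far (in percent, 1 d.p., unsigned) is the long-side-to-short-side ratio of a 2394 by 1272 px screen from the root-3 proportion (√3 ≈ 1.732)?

8.7%

Ratio = 2394 / 1272 ≈ 1.8821.
Ideal root-3 ≈ 1.7321. |1.8821 − 1.7321| / 1.7321 ≈ 8.66% → 8.7%.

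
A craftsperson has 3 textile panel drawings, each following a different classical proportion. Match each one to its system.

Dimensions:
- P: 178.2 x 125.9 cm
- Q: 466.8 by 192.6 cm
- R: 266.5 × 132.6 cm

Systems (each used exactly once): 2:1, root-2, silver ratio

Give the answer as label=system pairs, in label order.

P=root-2, Q=silver ratio, R=2:1

Ratios: P ≈ 1.415; Q ≈ 2.424; R ≈ 2.010.
Targets: 2:1 ≈ 2.000; root-2 ≈ 1.414; silver ratio ≈ 2.414.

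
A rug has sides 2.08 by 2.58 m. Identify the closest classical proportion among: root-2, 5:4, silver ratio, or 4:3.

5:4

Ratio = 2.58 / 2.08 ≈ 1.240.
Distances: root-2 1.414 (Δ 0.174); 5:4 1.250 (Δ 0.010); silver ratio 2.414 (Δ 1.174); 4:3 1.333 (Δ 0.093).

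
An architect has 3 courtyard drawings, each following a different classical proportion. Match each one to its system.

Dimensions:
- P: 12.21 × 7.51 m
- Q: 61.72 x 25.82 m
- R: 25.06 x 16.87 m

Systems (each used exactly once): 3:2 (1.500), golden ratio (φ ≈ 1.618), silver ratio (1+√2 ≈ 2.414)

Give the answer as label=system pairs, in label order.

Ratios: P ≈ 1.626; Q ≈ 2.390; R ≈ 1.485.
Targets: 3:2 ≈ 1.500; golden ratio ≈ 1.618; silver ratio ≈ 2.414.

P=golden ratio, Q=silver ratio, R=3:2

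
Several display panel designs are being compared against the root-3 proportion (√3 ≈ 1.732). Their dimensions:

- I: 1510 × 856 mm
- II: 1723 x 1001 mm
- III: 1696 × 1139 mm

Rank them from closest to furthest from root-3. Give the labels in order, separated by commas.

II, I, III

Ratios: I = 1510 / 856 ≈ 1.764; II = 1723 / 1001 ≈ 1.721; III = 1696 / 1139 ≈ 1.489.
|Δ from 1.732|: I 0.032; II 0.011; III 0.243.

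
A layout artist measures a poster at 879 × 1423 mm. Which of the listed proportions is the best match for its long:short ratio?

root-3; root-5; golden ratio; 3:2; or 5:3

1423/879 ≈ 1.619. Nearest candidates are golden ratio (1.618, off by 0.001) and 5:3 (1.667, off by 0.048).

golden ratio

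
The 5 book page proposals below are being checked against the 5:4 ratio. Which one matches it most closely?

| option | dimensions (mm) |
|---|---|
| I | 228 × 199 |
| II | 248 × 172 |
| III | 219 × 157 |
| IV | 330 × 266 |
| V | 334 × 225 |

IV

Target 5:4 ≈ 1.250.
I: 1.146 (Δ0.104)  II: 1.442 (Δ0.192)  III: 1.395 (Δ0.145)  IV: 1.241 (Δ0.009)  V: 1.484 (Δ0.234)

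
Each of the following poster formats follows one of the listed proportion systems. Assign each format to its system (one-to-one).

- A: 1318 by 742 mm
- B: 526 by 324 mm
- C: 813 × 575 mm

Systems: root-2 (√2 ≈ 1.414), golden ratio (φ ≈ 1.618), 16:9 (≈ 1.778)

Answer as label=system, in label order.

Ratios: A ≈ 1.776; B ≈ 1.623; C ≈ 1.414.
Targets: root-2 ≈ 1.414; golden ratio ≈ 1.618; 16:9 ≈ 1.778.

A=16:9, B=golden ratio, C=root-2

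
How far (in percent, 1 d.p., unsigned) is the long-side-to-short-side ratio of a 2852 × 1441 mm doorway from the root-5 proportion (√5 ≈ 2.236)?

11.5%

Ratio = 2852 / 1441 ≈ 1.9792.
Ideal root-5 ≈ 2.2361. |1.9792 − 2.2361| / 2.2361 ≈ 11.49% → 11.5%.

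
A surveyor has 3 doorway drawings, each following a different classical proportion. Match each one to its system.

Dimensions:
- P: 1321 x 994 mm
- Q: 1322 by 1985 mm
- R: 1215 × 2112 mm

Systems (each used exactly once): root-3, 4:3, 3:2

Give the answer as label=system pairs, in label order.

P=4:3, Q=3:2, R=root-3

Ratios: P ≈ 1.329; Q ≈ 1.502; R ≈ 1.738.
Targets: root-3 ≈ 1.732; 4:3 ≈ 1.333; 3:2 ≈ 1.500.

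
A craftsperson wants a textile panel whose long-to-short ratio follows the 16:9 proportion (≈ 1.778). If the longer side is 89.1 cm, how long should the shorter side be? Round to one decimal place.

16:9 ≈ 1.77778.
Shorter side = 89.1 ÷ 1.77778 ≈ 50.119 → 50.1 cm.

50.1 cm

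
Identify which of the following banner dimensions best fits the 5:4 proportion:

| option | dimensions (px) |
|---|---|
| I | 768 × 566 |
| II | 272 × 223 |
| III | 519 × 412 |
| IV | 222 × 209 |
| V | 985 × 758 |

Ratios (long/short): I ≈ 1.357; II ≈ 1.220; III ≈ 1.260; IV ≈ 1.062; V ≈ 1.299.
5:4 ≈ 1.250; option III is nearest (Δ 0.010).

III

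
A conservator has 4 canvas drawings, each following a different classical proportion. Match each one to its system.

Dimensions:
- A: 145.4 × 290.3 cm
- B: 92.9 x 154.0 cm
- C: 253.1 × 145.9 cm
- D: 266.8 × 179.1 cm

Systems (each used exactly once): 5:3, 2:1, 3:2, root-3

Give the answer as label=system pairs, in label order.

Ratios: A ≈ 1.997; B ≈ 1.658; C ≈ 1.735; D ≈ 1.490.
Targets: 5:3 ≈ 1.667; 2:1 ≈ 2.000; 3:2 ≈ 1.500; root-3 ≈ 1.732.

A=2:1, B=5:3, C=root-3, D=3:2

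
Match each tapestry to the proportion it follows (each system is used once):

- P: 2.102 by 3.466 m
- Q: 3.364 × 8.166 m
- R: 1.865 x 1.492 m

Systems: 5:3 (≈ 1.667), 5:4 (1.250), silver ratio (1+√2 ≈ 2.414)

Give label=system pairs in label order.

P = 3.466/2.102 ≈ 1.649 → 5:3 (1.667)
Q = 8.166/3.364 ≈ 2.427 → silver ratio (2.414)
R = 1.865/1.492 ≈ 1.250 → 5:4 (1.250)

P=5:3, Q=silver ratio, R=5:4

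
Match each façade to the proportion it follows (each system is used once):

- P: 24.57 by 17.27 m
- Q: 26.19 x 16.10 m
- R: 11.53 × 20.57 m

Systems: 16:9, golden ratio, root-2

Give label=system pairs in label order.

P=root-2, Q=golden ratio, R=16:9

Ratios: P ≈ 1.423; Q ≈ 1.627; R ≈ 1.784.
Targets: 16:9 ≈ 1.778; golden ratio ≈ 1.618; root-2 ≈ 1.414.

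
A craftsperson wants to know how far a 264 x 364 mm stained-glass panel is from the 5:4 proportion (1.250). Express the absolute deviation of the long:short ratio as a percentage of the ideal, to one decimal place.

10.3%

Ratio = 364 / 264 ≈ 1.3788.
Ideal 5:4 = 1.2500. |1.3788 − 1.2500| / 1.2500 ≈ 10.30% → 10.3%.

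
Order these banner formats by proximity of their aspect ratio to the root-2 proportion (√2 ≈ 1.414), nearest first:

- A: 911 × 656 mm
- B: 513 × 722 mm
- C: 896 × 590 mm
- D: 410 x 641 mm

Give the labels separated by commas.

B, A, C, D

Ratios: A = 911 / 656 ≈ 1.389; B = 722 / 513 ≈ 1.407; C = 896 / 590 ≈ 1.519; D = 641 / 410 ≈ 1.563.
|Δ from 1.414|: A 0.025; B 0.007; C 0.105; D 0.149.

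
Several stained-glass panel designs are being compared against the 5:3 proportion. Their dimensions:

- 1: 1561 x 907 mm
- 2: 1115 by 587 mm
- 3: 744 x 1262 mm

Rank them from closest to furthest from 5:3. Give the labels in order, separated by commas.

3, 1, 2

Ratios: 1 = 1561 / 907 ≈ 1.721; 2 = 1115 / 587 ≈ 1.899; 3 = 1262 / 744 ≈ 1.696.
|Δ from 1.667|: 1 0.054; 2 0.232; 3 0.029.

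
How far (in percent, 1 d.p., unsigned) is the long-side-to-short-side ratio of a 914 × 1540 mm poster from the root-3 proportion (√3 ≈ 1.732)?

Ratio = 1540 / 914 ≈ 1.6849.
Ideal root-3 ≈ 1.7321. |1.6849 − 1.7321| / 1.7321 ≈ 2.73% → 2.7%.

2.7%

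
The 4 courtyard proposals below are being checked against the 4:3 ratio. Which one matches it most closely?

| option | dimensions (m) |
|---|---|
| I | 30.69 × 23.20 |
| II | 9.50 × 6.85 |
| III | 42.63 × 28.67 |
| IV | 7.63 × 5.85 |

I

Target 4:3 ≈ 1.333.
I: 1.323 (Δ0.010)  II: 1.387 (Δ0.054)  III: 1.487 (Δ0.154)  IV: 1.304 (Δ0.029)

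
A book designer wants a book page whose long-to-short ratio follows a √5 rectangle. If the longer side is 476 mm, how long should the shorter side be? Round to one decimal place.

root-5 ≈ 2.23607.
Shorter side = 476 ÷ 2.23607 ≈ 212.873 → 212.9 mm.

212.9 mm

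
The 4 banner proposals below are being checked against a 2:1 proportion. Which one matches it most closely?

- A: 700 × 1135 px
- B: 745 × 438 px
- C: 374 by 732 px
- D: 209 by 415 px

Target 2:1 ≈ 2.000.
A: 1.621 (Δ0.379)  B: 1.701 (Δ0.299)  C: 1.957 (Δ0.043)  D: 1.986 (Δ0.014)

D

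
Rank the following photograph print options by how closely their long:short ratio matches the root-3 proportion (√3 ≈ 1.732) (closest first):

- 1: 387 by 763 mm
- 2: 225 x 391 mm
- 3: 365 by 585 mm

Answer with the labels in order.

2, 3, 1

Ratios: 1 = 763 / 387 ≈ 1.972; 2 = 391 / 225 ≈ 1.738; 3 = 585 / 365 ≈ 1.603.
|Δ from 1.732|: 1 0.240; 2 0.006; 3 0.129.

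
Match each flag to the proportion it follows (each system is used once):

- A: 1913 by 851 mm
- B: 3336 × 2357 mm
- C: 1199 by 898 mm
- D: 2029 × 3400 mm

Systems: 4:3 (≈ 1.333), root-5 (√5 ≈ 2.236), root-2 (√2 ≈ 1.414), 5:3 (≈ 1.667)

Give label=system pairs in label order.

Ratios: A ≈ 2.248; B ≈ 1.415; C ≈ 1.335; D ≈ 1.676.
Targets: 4:3 ≈ 1.333; root-5 ≈ 2.236; root-2 ≈ 1.414; 5:3 ≈ 1.667.

A=root-5, B=root-2, C=4:3, D=5:3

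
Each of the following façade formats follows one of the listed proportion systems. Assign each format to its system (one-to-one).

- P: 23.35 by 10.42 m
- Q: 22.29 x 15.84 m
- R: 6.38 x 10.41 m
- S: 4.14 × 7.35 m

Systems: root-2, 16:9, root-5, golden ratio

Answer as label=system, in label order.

P=root-5, Q=root-2, R=golden ratio, S=16:9

P = 23.35/10.42 ≈ 2.241 → root-5 (2.236)
Q = 22.29/15.84 ≈ 1.407 → root-2 (1.414)
R = 10.41/6.38 ≈ 1.632 → golden ratio (1.618)
S = 7.35/4.14 ≈ 1.775 → 16:9 (1.778)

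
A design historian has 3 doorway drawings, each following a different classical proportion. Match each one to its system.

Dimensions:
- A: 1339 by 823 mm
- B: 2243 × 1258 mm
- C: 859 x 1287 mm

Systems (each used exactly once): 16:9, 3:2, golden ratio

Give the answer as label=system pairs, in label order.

A = 1339/823 ≈ 1.627 → golden ratio (1.618)
B = 2243/1258 ≈ 1.783 → 16:9 (1.778)
C = 1287/859 ≈ 1.498 → 3:2 (1.500)

A=golden ratio, B=16:9, C=3:2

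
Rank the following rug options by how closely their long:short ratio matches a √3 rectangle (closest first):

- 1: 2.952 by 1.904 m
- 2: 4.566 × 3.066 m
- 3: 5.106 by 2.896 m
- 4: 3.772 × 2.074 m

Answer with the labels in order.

1: 2.952/1.904 ≈ 1.550 → |1.550 − 1.732| = 0.182
2: 4.566/3.066 ≈ 1.489 → |1.489 − 1.732| = 0.243
3: 5.106/2.896 ≈ 1.763 → |1.763 − 1.732| = 0.031
4: 3.772/2.074 ≈ 1.819 → |1.819 − 1.732| = 0.087

3, 4, 1, 2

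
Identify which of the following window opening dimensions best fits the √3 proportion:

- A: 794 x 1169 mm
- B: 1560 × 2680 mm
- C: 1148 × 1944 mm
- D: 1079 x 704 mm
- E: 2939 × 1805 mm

B

Target root-3 ≈ 1.732.
A: 1.472 (Δ0.260)  B: 1.718 (Δ0.014)  C: 1.693 (Δ0.039)  D: 1.533 (Δ0.199)  E: 1.628 (Δ0.104)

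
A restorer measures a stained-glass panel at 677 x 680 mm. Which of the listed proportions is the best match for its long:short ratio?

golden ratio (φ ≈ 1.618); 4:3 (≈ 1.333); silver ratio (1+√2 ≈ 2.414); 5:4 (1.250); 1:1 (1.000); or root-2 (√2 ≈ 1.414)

1:1

Ratio = 680 / 677 ≈ 1.004.
Distances: golden ratio 1.618 (Δ 0.614); 4:3 1.333 (Δ 0.329); silver ratio 2.414 (Δ 1.410); 5:4 1.250 (Δ 0.246); 1:1 1.000 (Δ 0.004); root-2 1.414 (Δ 0.410).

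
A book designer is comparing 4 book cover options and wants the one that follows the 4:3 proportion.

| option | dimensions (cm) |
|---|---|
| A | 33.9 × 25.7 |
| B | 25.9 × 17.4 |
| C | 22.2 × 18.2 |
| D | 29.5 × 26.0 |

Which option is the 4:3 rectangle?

A

Ratios (long/short): A ≈ 1.319; B ≈ 1.489; C ≈ 1.220; D ≈ 1.135.
4:3 ≈ 1.333; option A is nearest (Δ 0.014).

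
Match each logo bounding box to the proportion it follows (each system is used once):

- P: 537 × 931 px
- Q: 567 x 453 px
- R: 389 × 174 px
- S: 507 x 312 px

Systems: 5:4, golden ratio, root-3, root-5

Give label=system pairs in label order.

Ratios: P ≈ 1.734; Q ≈ 1.252; R ≈ 2.236; S ≈ 1.625.
Targets: 5:4 ≈ 1.250; golden ratio ≈ 1.618; root-3 ≈ 1.732; root-5 ≈ 2.236.

P=root-3, Q=5:4, R=root-5, S=golden ratio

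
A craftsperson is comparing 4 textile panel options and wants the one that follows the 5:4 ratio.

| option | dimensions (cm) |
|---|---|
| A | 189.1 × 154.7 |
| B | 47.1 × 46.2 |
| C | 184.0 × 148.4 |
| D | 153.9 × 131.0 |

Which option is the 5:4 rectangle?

C

Ratios (long/short): A ≈ 1.222; B ≈ 1.019; C ≈ 1.240; D ≈ 1.175.
5:4 ≈ 1.250; option C is nearest (Δ 0.010).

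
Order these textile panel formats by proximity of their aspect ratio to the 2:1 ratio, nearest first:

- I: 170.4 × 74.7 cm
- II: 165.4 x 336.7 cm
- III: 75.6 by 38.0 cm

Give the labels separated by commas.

III, II, I

I: 170.4/74.7 ≈ 2.281 → |2.281 − 2.000| = 0.281
II: 336.7/165.4 ≈ 2.036 → |2.036 − 2.000| = 0.036
III: 75.6/38.0 ≈ 1.989 → |1.989 − 2.000| = 0.011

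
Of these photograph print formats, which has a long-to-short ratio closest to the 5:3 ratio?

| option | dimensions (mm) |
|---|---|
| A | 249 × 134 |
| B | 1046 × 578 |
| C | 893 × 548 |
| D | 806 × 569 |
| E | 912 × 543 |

E

Ratios (long/short): A ≈ 1.858; B ≈ 1.810; C ≈ 1.630; D ≈ 1.417; E ≈ 1.680.
5:3 ≈ 1.667; option E is nearest (Δ 0.013).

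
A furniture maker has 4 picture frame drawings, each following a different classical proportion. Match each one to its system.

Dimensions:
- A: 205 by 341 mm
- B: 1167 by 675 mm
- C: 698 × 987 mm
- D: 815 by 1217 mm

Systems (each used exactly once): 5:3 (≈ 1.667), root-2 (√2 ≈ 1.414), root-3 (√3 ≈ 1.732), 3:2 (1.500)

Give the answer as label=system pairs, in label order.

Ratios: A ≈ 1.663; B ≈ 1.729; C ≈ 1.414; D ≈ 1.493.
Targets: 5:3 ≈ 1.667; root-2 ≈ 1.414; root-3 ≈ 1.732; 3:2 ≈ 1.500.

A=5:3, B=root-3, C=root-2, D=3:2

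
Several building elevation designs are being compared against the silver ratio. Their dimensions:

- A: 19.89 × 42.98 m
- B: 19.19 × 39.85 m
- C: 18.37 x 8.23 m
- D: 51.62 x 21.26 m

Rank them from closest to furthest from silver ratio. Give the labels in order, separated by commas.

Ratios: A = 42.98 / 19.89 ≈ 2.161; B = 39.85 / 19.19 ≈ 2.077; C = 18.37 / 8.23 ≈ 2.232; D = 51.62 / 21.26 ≈ 2.428.
|Δ from 2.414|: A 0.253; B 0.337; C 0.182; D 0.014.

D, C, A, B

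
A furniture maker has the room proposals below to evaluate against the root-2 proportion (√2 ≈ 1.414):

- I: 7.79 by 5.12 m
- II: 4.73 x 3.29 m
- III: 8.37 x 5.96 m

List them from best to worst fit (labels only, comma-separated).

Ratios: I = 7.79 / 5.12 ≈ 1.521; II = 4.73 / 3.29 ≈ 1.438; III = 8.37 / 5.96 ≈ 1.404.
|Δ from 1.414|: I 0.107; II 0.024; III 0.010.

III, II, I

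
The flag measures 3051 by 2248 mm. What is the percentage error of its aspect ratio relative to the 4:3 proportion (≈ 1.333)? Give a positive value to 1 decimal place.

1.8%

Ratio = 3051 / 2248 ≈ 1.3572.
Ideal 4:3 ≈ 1.3333. |1.3572 − 1.3333| / 1.3333 ≈ 1.79% → 1.8%.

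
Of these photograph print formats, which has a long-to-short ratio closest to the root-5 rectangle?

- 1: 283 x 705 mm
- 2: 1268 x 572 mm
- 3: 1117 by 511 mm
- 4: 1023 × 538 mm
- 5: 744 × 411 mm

2

Ratios (long/short): 1 ≈ 2.491; 2 ≈ 2.217; 3 ≈ 2.186; 4 ≈ 1.901; 5 ≈ 1.810.
root-5 ≈ 2.236; option 2 is nearest (Δ 0.019).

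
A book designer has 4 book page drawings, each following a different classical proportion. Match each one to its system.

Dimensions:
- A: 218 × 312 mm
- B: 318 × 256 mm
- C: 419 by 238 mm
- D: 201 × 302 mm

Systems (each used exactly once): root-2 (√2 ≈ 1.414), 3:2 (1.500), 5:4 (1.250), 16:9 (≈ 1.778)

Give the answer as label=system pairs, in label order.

A=root-2, B=5:4, C=16:9, D=3:2

A = 312/218 ≈ 1.431 → root-2 (1.414)
B = 318/256 ≈ 1.242 → 5:4 (1.250)
C = 419/238 ≈ 1.761 → 16:9 (1.778)
D = 302/201 ≈ 1.502 → 3:2 (1.500)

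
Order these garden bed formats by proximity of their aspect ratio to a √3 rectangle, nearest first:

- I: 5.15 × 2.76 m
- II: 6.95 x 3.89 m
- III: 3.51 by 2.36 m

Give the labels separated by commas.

Ratios: I = 5.15 / 2.76 ≈ 1.866; II = 6.95 / 3.89 ≈ 1.787; III = 3.51 / 2.36 ≈ 1.487.
|Δ from 1.732|: I 0.134; II 0.055; III 0.245.

II, I, III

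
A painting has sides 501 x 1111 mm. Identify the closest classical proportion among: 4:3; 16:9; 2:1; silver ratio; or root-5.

Ratio = 1111 / 501 ≈ 2.218.
Distances: 4:3 1.333 (Δ 0.885); 16:9 1.778 (Δ 0.440); 2:1 2.000 (Δ 0.218); silver ratio 2.414 (Δ 0.196); root-5 2.236 (Δ 0.018).

root-5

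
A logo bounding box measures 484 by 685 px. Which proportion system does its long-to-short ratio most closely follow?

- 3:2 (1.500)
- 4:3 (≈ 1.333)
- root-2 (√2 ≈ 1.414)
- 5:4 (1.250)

root-2

685/484 ≈ 1.415. Nearest candidates are root-2 (1.414, off by 0.001) and 4:3 (1.333, off by 0.082).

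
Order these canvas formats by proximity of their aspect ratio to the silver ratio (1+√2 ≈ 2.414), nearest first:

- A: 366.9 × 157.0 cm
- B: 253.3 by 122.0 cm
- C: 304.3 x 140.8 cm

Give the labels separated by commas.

A, C, B

Ratios: A = 366.9 / 157.0 ≈ 2.337; B = 253.3 / 122.0 ≈ 2.076; C = 304.3 / 140.8 ≈ 2.161.
|Δ from 2.414|: A 0.077; B 0.338; C 0.253.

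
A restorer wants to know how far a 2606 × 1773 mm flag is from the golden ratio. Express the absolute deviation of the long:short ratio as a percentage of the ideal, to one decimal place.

9.2%

Ratio = 2606 / 1773 ≈ 1.4698.
Ideal golden ratio ≈ 1.6180. |1.4698 − 1.6180| / 1.6180 ≈ 9.16% → 9.2%.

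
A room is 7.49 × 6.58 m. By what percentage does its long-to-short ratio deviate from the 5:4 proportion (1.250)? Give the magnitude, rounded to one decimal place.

Ratio = 7.49 / 6.58 ≈ 1.1383.
Ideal 5:4 = 1.2500. |1.1383 − 1.2500| / 1.2500 ≈ 8.94% → 8.9%.

8.9%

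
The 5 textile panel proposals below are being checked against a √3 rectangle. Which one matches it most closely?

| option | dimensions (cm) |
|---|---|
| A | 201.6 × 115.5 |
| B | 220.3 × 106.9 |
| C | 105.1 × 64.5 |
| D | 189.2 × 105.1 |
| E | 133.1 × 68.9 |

Ratios (long/short): A ≈ 1.745; B ≈ 2.061; C ≈ 1.629; D ≈ 1.800; E ≈ 1.932.
root-3 ≈ 1.732; option A is nearest (Δ 0.013).

A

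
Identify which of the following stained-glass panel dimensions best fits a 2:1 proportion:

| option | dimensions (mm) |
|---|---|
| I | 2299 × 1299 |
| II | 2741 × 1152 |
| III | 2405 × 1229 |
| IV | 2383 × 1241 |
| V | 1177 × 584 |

Target 2:1 ≈ 2.000.
I: 1.770 (Δ0.230)  II: 2.379 (Δ0.379)  III: 1.957 (Δ0.043)  IV: 1.920 (Δ0.080)  V: 2.015 (Δ0.015)

V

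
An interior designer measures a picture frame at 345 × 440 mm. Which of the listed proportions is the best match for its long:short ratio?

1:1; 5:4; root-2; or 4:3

5:4

Ratio = 440 / 345 ≈ 1.275.
Distances: 1:1 1.000 (Δ 0.275); 5:4 1.250 (Δ 0.025); root-2 1.414 (Δ 0.139); 4:3 1.333 (Δ 0.058).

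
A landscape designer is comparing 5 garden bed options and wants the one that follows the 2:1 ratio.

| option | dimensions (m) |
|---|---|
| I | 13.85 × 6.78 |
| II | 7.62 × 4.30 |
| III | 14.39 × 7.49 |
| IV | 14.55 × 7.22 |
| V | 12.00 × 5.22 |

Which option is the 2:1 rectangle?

IV

Target 2:1 ≈ 2.000.
I: 2.043 (Δ0.043)  II: 1.772 (Δ0.228)  III: 1.921 (Δ0.079)  IV: 2.015 (Δ0.015)  V: 2.299 (Δ0.299)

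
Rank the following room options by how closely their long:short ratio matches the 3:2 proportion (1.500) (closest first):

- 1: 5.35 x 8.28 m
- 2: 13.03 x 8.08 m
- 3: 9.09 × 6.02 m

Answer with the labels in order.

3, 1, 2

1: 8.28/5.35 ≈ 1.548 → |1.548 − 1.500| = 0.048
2: 13.03/8.08 ≈ 1.613 → |1.613 − 1.500| = 0.113
3: 9.09/6.02 ≈ 1.510 → |1.510 − 1.500| = 0.010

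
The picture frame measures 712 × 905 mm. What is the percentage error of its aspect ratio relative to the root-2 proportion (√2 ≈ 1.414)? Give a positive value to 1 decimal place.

Ratio = 905 / 712 ≈ 1.2711.
Ideal root-2 ≈ 1.4142. |1.2711 − 1.4142| / 1.4142 ≈ 10.12% → 10.1%.

10.1%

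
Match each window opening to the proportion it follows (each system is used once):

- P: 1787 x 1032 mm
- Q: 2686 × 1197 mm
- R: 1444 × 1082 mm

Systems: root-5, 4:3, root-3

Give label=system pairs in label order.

P = 1787/1032 ≈ 1.732 → root-3 (1.732)
Q = 2686/1197 ≈ 2.244 → root-5 (2.236)
R = 1444/1082 ≈ 1.335 → 4:3 (1.333)

P=root-3, Q=root-5, R=4:3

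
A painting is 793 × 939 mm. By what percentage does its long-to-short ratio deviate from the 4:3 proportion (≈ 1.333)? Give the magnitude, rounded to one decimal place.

11.2%

Ratio = 939 / 793 ≈ 1.1841.
Ideal 4:3 ≈ 1.3333. |1.1841 − 1.3333| / 1.3333 ≈ 11.19% → 11.2%.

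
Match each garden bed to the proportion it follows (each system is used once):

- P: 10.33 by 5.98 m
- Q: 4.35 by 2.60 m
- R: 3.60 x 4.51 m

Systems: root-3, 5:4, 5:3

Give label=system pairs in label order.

P=root-3, Q=5:3, R=5:4

Ratios: P ≈ 1.727; Q ≈ 1.673; R ≈ 1.253.
Targets: root-3 ≈ 1.732; 5:4 ≈ 1.250; 5:3 ≈ 1.667.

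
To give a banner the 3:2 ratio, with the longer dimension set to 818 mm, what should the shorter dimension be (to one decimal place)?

3:2 = 1.50000.
Shorter side = 818 ÷ 1.50000 ≈ 545.333 → 545.3 mm.

545.3 mm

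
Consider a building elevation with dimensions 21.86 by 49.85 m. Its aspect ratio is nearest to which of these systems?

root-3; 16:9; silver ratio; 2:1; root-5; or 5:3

root-5

Ratio = 49.85 / 21.86 ≈ 2.280.
Distances: root-3 1.732 (Δ 0.548); 16:9 1.778 (Δ 0.502); silver ratio 2.414 (Δ 0.134); 2:1 2.000 (Δ 0.280); root-5 2.236 (Δ 0.044); 5:3 1.667 (Δ 0.613).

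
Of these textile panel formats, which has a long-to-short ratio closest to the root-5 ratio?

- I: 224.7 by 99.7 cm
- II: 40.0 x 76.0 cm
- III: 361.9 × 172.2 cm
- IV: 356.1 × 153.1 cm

Ratios (long/short): I ≈ 2.254; II ≈ 1.900; III ≈ 2.102; IV ≈ 2.326.
root-5 ≈ 2.236; option I is nearest (Δ 0.018).

I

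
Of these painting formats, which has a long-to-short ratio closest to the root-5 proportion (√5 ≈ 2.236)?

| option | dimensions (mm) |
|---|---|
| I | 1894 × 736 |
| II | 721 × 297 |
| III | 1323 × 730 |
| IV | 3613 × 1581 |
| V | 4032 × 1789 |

Target root-5 ≈ 2.236.
I: 2.573 (Δ0.337)  II: 2.428 (Δ0.192)  III: 1.812 (Δ0.424)  IV: 2.285 (Δ0.049)  V: 2.254 (Δ0.018)

V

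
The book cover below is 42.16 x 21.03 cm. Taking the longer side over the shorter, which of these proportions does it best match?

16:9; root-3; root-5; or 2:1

2:1

Ratio = 42.16 / 21.03 ≈ 2.005.
Distances: 16:9 1.778 (Δ 0.227); root-3 1.732 (Δ 0.273); root-5 2.236 (Δ 0.231); 2:1 2.000 (Δ 0.005).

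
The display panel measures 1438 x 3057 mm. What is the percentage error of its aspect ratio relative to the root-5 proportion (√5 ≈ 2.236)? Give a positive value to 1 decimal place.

Ratio = 3057 / 1438 ≈ 2.1259.
Ideal root-5 ≈ 2.2361. |2.1259 − 2.2361| / 2.2361 ≈ 4.93% → 4.9%.

4.9%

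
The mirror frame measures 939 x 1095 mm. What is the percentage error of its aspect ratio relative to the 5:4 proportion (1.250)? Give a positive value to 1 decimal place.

6.7%

Ratio = 1095 / 939 ≈ 1.1661.
Ideal 5:4 = 1.2500. |1.1661 − 1.2500| / 1.2500 ≈ 6.71% → 6.7%.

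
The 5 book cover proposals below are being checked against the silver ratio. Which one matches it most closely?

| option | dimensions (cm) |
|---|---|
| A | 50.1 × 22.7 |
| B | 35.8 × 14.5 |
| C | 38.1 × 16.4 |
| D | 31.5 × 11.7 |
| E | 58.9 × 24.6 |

Ratios (long/short): A ≈ 2.207; B ≈ 2.469; C ≈ 2.323; D ≈ 2.692; E ≈ 2.394.
silver ratio ≈ 2.414; option E is nearest (Δ 0.020).

E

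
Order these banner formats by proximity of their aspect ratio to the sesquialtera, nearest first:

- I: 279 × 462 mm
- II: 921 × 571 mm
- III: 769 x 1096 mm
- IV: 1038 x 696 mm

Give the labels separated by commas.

I: 462/279 ≈ 1.656 → |1.656 − 1.500| = 0.156
II: 921/571 ≈ 1.613 → |1.613 − 1.500| = 0.113
III: 1096/769 ≈ 1.425 → |1.425 − 1.500| = 0.075
IV: 1038/696 ≈ 1.491 → |1.491 − 1.500| = 0.009

IV, III, II, I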